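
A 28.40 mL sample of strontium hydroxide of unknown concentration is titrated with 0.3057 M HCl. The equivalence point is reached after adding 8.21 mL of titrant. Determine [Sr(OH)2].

n(HCl) delivered = 0.3057 x 0.008210 = 0.002510 mol.
The reaction is 1 Sr(OH)2 + 2 HCl, so n(Sr(OH)2) = 0.002510 x 1/2 = 0.001255 mol.
[Sr(OH)2] = 0.001255 mol / 0.02840 L = 0.0442 M.

0.0442 M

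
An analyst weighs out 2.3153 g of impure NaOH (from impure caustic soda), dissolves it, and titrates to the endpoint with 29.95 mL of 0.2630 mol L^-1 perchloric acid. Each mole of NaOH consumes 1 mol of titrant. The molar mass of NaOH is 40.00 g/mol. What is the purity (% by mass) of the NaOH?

13.6%

n(HClO4) = 0.2630 x 0.02995 = 0.007877 mol.
n(NaOH) = 0.007877 / 1 = 0.007877 mol.
mass of NaOH = 0.007877 x 40.00 = 0.3151 g.
% purity = 0.3151 / 2.3153 x 100 = 13.6%.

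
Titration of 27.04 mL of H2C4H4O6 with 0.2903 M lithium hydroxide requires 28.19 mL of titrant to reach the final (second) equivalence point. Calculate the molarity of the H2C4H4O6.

0.151 M

n(LiOH) = 0.2903 x 0.02819 = 0.008184 mol.
At the final (second) equivalence point, 2 mol OH^- react per mol H2C4H4O6, so n(H2C4H4O6) = 0.008184 / 2 = 0.004092 mol.
[H2C4H4O6] = 0.004092 / 0.02704 L = 0.151 M.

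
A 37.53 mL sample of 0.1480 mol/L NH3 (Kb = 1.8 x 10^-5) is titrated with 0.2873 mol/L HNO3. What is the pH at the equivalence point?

5.13

n(NH3) = 0.1480 x 0.03753 = 0.005554 mol; V(HNO3) at equivalence = 0.005554/0.2873 = 0.01933 L.
At equivalence the base is fully converted to NH4+; total volume = 0.05686 L, so [NH4+] = 0.005554/0.05686 = 0.09768 M.
Ka(NH4+) = Kw/Kb = 1.0e-14 / 1.8 x 10^-5 = 5.56e-10.
[H^+] = sqrt(Ka x [NH4+]) = sqrt(5.56e-10 x 0.09768) = 7.37e-6 M.
pH = -log(7.37e-6) = 5.13.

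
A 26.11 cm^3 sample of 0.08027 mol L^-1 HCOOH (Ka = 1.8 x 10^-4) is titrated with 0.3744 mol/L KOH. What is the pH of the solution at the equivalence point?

8.28

n(HCOOH) = 0.08027 x 0.02611 = 0.002096 mol; V(KOH) at equivalence = 0.002096/0.3744 = 0.005598 L.
At equivalence all the acid is converted to HCOO-; total volume = 0.02611 + 0.005598 = 0.03171 L, so [HCOO-] = 0.002096/0.03171 = 0.06610 M.
Kb = Kw/Ka = 1.0e-14 / 1.8 x 10^-4 = 5.56e-11.
[OH^-] = sqrt(Kb x [HCOO-]) = sqrt(5.56e-11 x 0.06610) = 1.92e-6 M.
pOH = 5.72, so pH = 14.00 - 5.72 = 8.28.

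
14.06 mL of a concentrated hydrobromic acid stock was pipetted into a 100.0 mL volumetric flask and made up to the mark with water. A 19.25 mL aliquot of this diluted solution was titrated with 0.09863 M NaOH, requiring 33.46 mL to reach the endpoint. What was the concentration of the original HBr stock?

n(NaOH) = 0.09863 x 0.03346 = 0.003300 mol.
n(HBr) in the aliquot = 0.003300 mol.
[diluted HBr] = 0.003300 / 0.01925 = 0.1714 M.
Dilution factor = 100.0/14.06 = 7.112, so [stock] = 0.1714 x 7.112 = 1.22 M.

1.22 M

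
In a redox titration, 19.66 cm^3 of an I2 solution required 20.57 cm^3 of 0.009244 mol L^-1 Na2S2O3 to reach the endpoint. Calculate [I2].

0.00484 M

n(Na2S2O3) = 0.009244 x 0.02057 = 0.0001901 mol.
From the balanced equation, 2 mol Na2S2O3 reacts with 1 mol I2, so n(I2) = 0.0001901 x 1/2 = 9.507e-5 mol.
[I2] = 9.507e-5 / 0.01966 L = 0.00484 M.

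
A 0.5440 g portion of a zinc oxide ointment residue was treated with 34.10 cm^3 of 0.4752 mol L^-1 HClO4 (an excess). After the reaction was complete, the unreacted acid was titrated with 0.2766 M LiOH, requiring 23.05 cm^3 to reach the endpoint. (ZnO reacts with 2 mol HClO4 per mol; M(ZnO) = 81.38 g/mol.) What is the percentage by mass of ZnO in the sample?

Total n(HClO4) added = 0.4752 x 0.03410 = 0.01620 mol.
n(LiOH) used = 0.2766 x 0.02305 = 0.006376 mol, which equals the excess n(HClO4).
So n(HClO4) consumed by the sample = 0.01620 - 0.006376 = 0.009829 mol.
n(ZnO) = 0.009829 / 2 = 0.004914 mol.
mass ZnO = 0.004914 x 81.38 = 0.3999 g, so %ZnO = 0.3999/0.5440 x 100 = 73.5%.

73.5%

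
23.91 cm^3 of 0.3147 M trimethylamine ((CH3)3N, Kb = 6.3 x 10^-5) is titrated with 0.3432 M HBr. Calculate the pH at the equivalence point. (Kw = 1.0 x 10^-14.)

5.29

n((CH3)3N) = 0.3147 x 0.02391 = 0.007524 mol; V(HBr) at equivalence = 0.007524/0.3432 = 0.02192 L.
At equivalence the base is fully converted to (CH3)3NH+; total volume = 0.04583 L, so [(CH3)3NH+] = 0.007524/0.04583 = 0.1642 M.
Ka((CH3)3NH+) = Kw/Kb = 1.0e-14 / 6.3 x 10^-5 = 1.59e-10.
[H^+] = sqrt(Ka x [(CH3)3NH+]) = sqrt(1.59e-10 x 0.1642) = 5.10e-6 M.
pH = -log(5.10e-6) = 5.29.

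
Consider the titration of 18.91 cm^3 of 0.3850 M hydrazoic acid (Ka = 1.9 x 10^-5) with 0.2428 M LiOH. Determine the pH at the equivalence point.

n(HN3) = 0.3850 x 0.01891 = 0.007280 mol; V(LiOH) at equivalence = 0.007280/0.2428 = 0.02998 L.
At equivalence all the acid is converted to N3-; total volume = 0.01891 + 0.02998 = 0.04889 L, so [N3-] = 0.007280/0.04889 = 0.1489 M.
Kb = Kw/Ka = 1.0e-14 / 1.9 x 10^-5 = 5.26e-10.
[OH^-] = sqrt(Kb x [N3-]) = sqrt(5.26e-10 x 0.1489) = 8.85e-6 M.
pOH = 5.05, so pH = 14.00 - 5.05 = 8.95.

8.95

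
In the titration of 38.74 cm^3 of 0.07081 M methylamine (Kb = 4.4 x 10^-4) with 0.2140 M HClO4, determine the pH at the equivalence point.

n(CH3NH2) = 0.07081 x 0.03874 = 0.002743 mol; V(HClO4) at equivalence = 0.002743/0.2140 = 0.01282 L.
At equivalence the base is fully converted to CH3NH3+; total volume = 0.05156 L, so [CH3NH3+] = 0.002743/0.05156 = 0.05321 M.
Ka(CH3NH3+) = Kw/Kb = 1.0e-14 / 4.4 x 10^-4 = 2.27e-11.
[H^+] = sqrt(Ka x [CH3NH3+]) = sqrt(2.27e-11 x 0.05321) = 1.10e-6 M.
pH = -log(1.10e-6) = 5.96.

5.96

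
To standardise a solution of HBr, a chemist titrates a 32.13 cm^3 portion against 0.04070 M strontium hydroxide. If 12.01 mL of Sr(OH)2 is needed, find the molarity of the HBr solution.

0.0304 M

n(Sr(OH)2) delivered = 0.04070 x 0.01201 = 0.0004888 mol.
The reaction is 2 HBr + 1 Sr(OH)2, so n(HBr) = 0.0004888 x 2/1 = 0.0009776 mol.
[HBr] = 0.0009776 mol / 0.03213 L = 0.0304 M.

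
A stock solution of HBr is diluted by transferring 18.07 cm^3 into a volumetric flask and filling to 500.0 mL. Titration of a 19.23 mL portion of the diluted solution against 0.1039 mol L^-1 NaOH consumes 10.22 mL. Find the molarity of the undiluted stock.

n(NaOH) = 0.1039 x 0.01022 = 0.001062 mol.
n(HBr) in the aliquot = 0.001062 mol.
[diluted HBr] = 0.001062 / 0.01923 = 0.05522 M.
Dilution factor = 500.0/18.07 = 27.67, so [stock] = 0.05522 x 27.67 = 1.53 M.

1.53 M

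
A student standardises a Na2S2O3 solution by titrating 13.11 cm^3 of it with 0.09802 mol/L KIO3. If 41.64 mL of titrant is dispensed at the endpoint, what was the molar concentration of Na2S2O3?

n(KIO3) = 0.09802 x 0.04164 = 0.004082 mol.
From the balanced equation, 1 mol KIO3 reacts with 6 mol Na2S2O3, so n(Na2S2O3) = 0.004082 x 6/1 = 0.02449 mol.
[Na2S2O3] = 0.02449 / 0.01311 L = 1.87 M.

1.87 M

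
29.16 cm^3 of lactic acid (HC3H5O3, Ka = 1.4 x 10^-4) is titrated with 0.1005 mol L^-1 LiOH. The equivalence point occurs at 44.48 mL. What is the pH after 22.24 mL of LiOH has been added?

3.85

22.24 mL is exactly half the equivalence volume (44.48/2), i.e. the half-equivalence point.
There, n(HA) = n(A^-), so pH = pKa = -log(1.4 x 10^-4) = 3.85.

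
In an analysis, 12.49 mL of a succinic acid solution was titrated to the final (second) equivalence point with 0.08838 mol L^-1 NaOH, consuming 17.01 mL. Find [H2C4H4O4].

0.0602 M

n(NaOH) = 0.08838 x 0.01701 = 0.001503 mol.
At the final (second) equivalence point, 2 mol OH^- react per mol H2C4H4O4, so n(H2C4H4O4) = 0.001503 / 2 = 0.0007517 mol.
[H2C4H4O4] = 0.0007517 / 0.01249 L = 0.0602 M.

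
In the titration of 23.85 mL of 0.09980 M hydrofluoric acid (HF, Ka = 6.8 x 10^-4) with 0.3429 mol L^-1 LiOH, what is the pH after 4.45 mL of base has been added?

Initial n(HF) = 0.09980 x 0.02385 = 0.002380 mol.
n(LiOH) added = 0.3429 x 0.004450 = 0.001526 mol, converting that many moles of HF to F-.
Remaining n(HF) = 0.0008543 mol; n(F-) = 0.001526 mol.
By Henderson-Hasselbalch, pH = pKa + log([A^-]/[HA]) = 3.17 + log(0.001526/0.0008543) = 3.17 + (+0.25) = 3.42.

3.42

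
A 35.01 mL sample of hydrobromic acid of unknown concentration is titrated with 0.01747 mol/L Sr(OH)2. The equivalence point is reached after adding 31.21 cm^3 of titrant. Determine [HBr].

0.0311 M

n(Sr(OH)2) delivered = 0.01747 x 0.03121 = 0.0005452 mol.
The reaction is 2 HBr + 1 Sr(OH)2, so n(HBr) = 0.0005452 x 2/1 = 0.001090 mol.
[HBr] = 0.001090 mol / 0.03501 L = 0.0311 M.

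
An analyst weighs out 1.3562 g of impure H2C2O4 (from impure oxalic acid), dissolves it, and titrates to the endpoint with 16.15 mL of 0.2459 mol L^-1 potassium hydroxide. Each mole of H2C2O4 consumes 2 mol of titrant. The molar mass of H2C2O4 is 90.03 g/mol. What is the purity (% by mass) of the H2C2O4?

n(KOH) = 0.2459 x 0.01615 = 0.003971 mol.
n(H2C2O4) = 0.003971 / 2 = 0.001986 mol.
mass of H2C2O4 = 0.001986 x 90.03 = 0.1788 g.
% purity = 0.1788 / 1.3562 x 100 = 13.2%.

13.2%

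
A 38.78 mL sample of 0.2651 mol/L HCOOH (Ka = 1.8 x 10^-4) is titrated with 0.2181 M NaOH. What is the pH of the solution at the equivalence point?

8.41

n(HCOOH) = 0.2651 x 0.03878 = 0.01028 mol; V(NaOH) at equivalence = 0.01028/0.2181 = 0.04714 L.
At equivalence all the acid is converted to HCOO-; total volume = 0.03878 + 0.04714 = 0.08592 L, so [HCOO-] = 0.01028/0.08592 = 0.1197 M.
Kb = Kw/Ka = 1.0e-14 / 1.8 x 10^-4 = 5.56e-11.
[OH^-] = sqrt(Kb x [HCOO-]) = sqrt(5.56e-11 x 0.1197) = 2.58e-6 M.
pOH = 5.59, so pH = 14.00 - 5.59 = 8.41.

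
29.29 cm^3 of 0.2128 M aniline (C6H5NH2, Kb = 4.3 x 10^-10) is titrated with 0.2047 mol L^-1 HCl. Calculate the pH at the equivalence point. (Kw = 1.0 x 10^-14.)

n(C6H5NH2) = 0.2128 x 0.02929 = 0.006233 mol; V(HCl) at equivalence = 0.006233/0.2047 = 0.03045 L.
At equivalence the base is fully converted to C6H5NH3+; total volume = 0.05974 L, so [C6H5NH3+] = 0.006233/0.05974 = 0.1043 M.
Ka(C6H5NH3+) = Kw/Kb = 1.0e-14 / 4.3 x 10^-10 = 2.33e-5.
[H^+] = sqrt(Ka x [C6H5NH3+]) = sqrt(2.33e-5 x 0.1043) = 0.00156 M.
pH = -log(0.00156) = 2.81.

2.81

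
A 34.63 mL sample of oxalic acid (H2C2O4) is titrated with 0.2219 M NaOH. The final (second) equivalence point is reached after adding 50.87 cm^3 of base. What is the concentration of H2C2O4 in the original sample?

n(NaOH) = 0.2219 x 0.05087 = 0.01129 mol.
At the final (second) equivalence point, 2 mol OH^- react per mol H2C2O4, so n(H2C2O4) = 0.01129 / 2 = 0.005644 mol.
[H2C2O4] = 0.005644 / 0.03463 L = 0.163 M.

0.163 M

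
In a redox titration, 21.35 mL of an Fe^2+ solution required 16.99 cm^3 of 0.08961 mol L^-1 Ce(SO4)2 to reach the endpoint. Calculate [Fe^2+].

n(Ce(SO4)2) = 0.08961 x 0.01699 = 0.001522 mol.
From the balanced equation, 1 mol Ce(SO4)2 reacts with 1 mol Fe^2+, so n(Fe^2+) = 0.001522 x 1/1 = 0.001522 mol.
[Fe^2+] = 0.001522 / 0.02135 L = 0.0713 M.

0.0713 M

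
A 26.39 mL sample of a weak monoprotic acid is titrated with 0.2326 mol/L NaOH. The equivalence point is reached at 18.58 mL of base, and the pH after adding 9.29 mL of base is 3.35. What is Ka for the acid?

4.5 x 10^-4

9.29 mL is half of the equivalence volume, so this is the half-equivalence point where [HA] = [A^-].
At half-equivalence pH = pKa, so pKa = 3.35.
Ka = 10^(-3.35) = 4.5 x 10^-4.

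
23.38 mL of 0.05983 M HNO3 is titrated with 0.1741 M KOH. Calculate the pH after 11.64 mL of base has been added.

12.25

n(acid) = 0.05983 x 0.02338 = 0.001399 mol; n(KOH) added = 0.1741 x 0.01164 = 0.002027 mol.
Base is in excess by 0.002027 - 0.001399 = 0.0006277 mol in a total volume of 0.03502 L.
[OH^-] = 0.0006277/0.03502 = 0.01792 M, so pOH = 1.75 and pH = 14.00 - 1.75 = 12.25.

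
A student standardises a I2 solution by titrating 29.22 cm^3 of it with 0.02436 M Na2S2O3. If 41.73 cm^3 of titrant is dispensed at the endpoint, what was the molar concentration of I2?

n(Na2S2O3) = 0.02436 x 0.04173 = 0.001017 mol.
From the balanced equation, 2 mol Na2S2O3 reacts with 1 mol I2, so n(I2) = 0.001017 x 1/2 = 0.0005083 mol.
[I2] = 0.0005083 / 0.02922 L = 0.0174 M.

0.0174 M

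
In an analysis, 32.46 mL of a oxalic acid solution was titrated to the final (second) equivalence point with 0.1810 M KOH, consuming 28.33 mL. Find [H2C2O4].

n(KOH) = 0.1810 x 0.02833 = 0.005128 mol.
At the final (second) equivalence point, 2 mol OH^- react per mol H2C2O4, so n(H2C2O4) = 0.005128 / 2 = 0.002564 mol.
[H2C2O4] = 0.002564 / 0.03246 L = 0.0790 M.

0.0790 M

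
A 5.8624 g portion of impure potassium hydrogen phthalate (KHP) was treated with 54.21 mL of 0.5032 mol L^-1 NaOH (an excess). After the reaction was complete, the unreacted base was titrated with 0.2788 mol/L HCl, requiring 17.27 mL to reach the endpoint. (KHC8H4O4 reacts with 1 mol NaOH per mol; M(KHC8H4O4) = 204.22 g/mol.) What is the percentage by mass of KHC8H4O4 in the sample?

78.3%

Total n(NaOH) added = 0.5032 x 0.05421 = 0.02728 mol.
n(HCl) used = 0.2788 x 0.01727 = 0.004815 mol, which equals the excess n(NaOH).
So n(NaOH) consumed by the sample = 0.02728 - 0.004815 = 0.02246 mol.
n(KHC8H4O4) = 0.02246 / 1 = 0.02246 mol.
mass KHC8H4O4 = 0.02246 x 204.22 = 4.588 g, so %KHC8H4O4 = 4.588/5.8624 x 100 = 78.3%.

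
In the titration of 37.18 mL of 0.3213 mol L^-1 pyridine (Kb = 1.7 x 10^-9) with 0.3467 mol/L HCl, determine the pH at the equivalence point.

3.00

n(C5H5N) = 0.3213 x 0.03718 = 0.01195 mol; V(HCl) at equivalence = 0.01195/0.3467 = 0.03446 L.
At equivalence the base is fully converted to C5H5NH+; total volume = 0.07164 L, so [C5H5NH+] = 0.01195/0.07164 = 0.1668 M.
Ka(C5H5NH+) = Kw/Kb = 1.0e-14 / 1.7 x 10^-9 = 5.88e-6.
[H^+] = sqrt(Ka x [C5H5NH+]) = sqrt(5.88e-6 x 0.1668) = 0.000990 M.
pH = -log(0.000990) = 3.00.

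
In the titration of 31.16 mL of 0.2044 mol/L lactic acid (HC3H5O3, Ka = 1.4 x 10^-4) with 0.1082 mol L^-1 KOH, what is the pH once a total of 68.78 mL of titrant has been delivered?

12.03

n(acid) = 0.2044 x 0.03116 = 0.006369 mol; n(KOH) added = 0.1082 x 0.06878 = 0.007442 mol.
Base is in excess by 0.007442 - 0.006369 = 0.001073 mol in a total volume of 0.09994 L.
[OH^-] = 0.001073/0.09994 = 0.01074 M, so pOH = 1.97 and pH = 14.00 - 1.97 = 12.03.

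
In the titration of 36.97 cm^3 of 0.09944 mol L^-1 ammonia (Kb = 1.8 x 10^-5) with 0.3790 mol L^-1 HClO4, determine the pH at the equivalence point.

n(NH3) = 0.09944 x 0.03697 = 0.003676 mol; V(HClO4) at equivalence = 0.003676/0.3790 = 0.009700 L.
At equivalence the base is fully converted to NH4+; total volume = 0.04667 L, so [NH4+] = 0.003676/0.04667 = 0.07877 M.
Ka(NH4+) = Kw/Kb = 1.0e-14 / 1.8 x 10^-5 = 5.56e-10.
[H^+] = sqrt(Ka x [NH4+]) = sqrt(5.56e-10 x 0.07877) = 6.62e-6 M.
pH = -log(6.62e-6) = 5.18.

5.18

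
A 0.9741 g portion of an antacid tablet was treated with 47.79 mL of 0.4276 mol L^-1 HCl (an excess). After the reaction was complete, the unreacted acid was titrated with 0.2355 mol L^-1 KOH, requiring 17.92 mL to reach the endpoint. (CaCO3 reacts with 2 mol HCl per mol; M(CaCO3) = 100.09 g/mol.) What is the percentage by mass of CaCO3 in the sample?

83.3%

Total n(HCl) added = 0.4276 x 0.04779 = 0.02044 mol.
n(KOH) used = 0.2355 x 0.01792 = 0.004220 mol, which equals the excess n(HCl).
So n(HCl) consumed by the sample = 0.02044 - 0.004220 = 0.01621 mol.
n(CaCO3) = 0.01621 / 2 = 0.008107 mol.
mass CaCO3 = 0.008107 x 100.09 = 0.8115 g, so %CaCO3 = 0.8115/0.9741 x 100 = 83.3%.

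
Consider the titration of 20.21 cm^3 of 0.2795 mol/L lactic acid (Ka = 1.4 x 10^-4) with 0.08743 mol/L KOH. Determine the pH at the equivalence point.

8.34

n(HC3H5O3) = 0.2795 x 0.02021 = 0.005649 mol; V(KOH) at equivalence = 0.005649/0.08743 = 0.06461 L.
At equivalence all the acid is converted to C3H5O3-; total volume = 0.02021 + 0.06461 = 0.08482 L, so [C3H5O3-] = 0.005649/0.08482 = 0.06660 M.
Kb = Kw/Ka = 1.0e-14 / 1.4 x 10^-4 = 7.14e-11.
[OH^-] = sqrt(Kb x [C3H5O3-]) = sqrt(7.14e-11 x 0.06660) = 2.18e-6 M.
pOH = 5.66, so pH = 14.00 - 5.66 = 8.34.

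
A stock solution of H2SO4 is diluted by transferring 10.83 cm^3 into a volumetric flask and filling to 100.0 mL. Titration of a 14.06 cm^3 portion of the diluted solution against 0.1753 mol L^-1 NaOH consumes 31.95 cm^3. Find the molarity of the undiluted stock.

1.84 M

n(NaOH) = 0.1753 x 0.03195 = 0.005601 mol.
n(H2SO4) in the aliquot = 0.005601 x 1/2 = 0.002800 mol.
[diluted H2SO4] = 0.002800 / 0.01406 = 0.1992 M.
Dilution factor = 100.0/10.83 = 9.234, so [stock] = 0.1992 x 9.234 = 1.84 M.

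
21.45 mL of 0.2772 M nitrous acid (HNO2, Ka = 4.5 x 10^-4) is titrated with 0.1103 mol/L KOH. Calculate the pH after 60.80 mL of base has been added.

11.97

n(acid) = 0.2772 x 0.02145 = 0.005946 mol; n(KOH) added = 0.1103 x 0.06080 = 0.006706 mol.
Base is in excess by 0.006706 - 0.005946 = 0.0007603 mol in a total volume of 0.08225 L.
[OH^-] = 0.0007603/0.08225 = 0.009244 M, so pOH = 2.03 and pH = 14.00 - 2.03 = 11.97.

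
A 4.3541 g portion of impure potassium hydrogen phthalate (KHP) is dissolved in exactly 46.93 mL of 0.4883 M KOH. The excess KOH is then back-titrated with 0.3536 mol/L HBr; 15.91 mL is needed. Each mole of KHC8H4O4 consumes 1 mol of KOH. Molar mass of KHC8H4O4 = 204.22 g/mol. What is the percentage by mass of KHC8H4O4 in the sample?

81.1%

Total n(KOH) added = 0.4883 x 0.04693 = 0.02292 mol.
n(HBr) used = 0.3536 x 0.01591 = 0.005626 mol, which equals the excess n(KOH).
So n(KOH) consumed by the sample = 0.02292 - 0.005626 = 0.01729 mol.
n(KHC8H4O4) = 0.01729 / 1 = 0.01729 mol.
mass KHC8H4O4 = 0.01729 x 204.22 = 3.531 g, so %KHC8H4O4 = 3.531/4.3541 x 100 = 81.1%.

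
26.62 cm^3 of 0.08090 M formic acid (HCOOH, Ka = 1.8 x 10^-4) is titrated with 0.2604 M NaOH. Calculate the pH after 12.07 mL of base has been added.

n(acid) = 0.08090 x 0.02662 = 0.002154 mol; n(NaOH) added = 0.2604 x 0.01207 = 0.003143 mol.
Base is in excess by 0.003143 - 0.002154 = 0.0009895 mol in a total volume of 0.03869 L.
[OH^-] = 0.0009895/0.03869 = 0.02557 M, so pOH = 1.59 and pH = 14.00 - 1.59 = 12.41.

12.41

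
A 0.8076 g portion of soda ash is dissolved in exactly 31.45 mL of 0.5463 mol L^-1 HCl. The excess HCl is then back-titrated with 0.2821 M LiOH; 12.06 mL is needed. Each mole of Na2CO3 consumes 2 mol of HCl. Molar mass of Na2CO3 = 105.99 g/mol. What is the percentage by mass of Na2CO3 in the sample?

Total n(HCl) added = 0.5463 x 0.03145 = 0.01718 mol.
n(LiOH) used = 0.2821 x 0.01206 = 0.003402 mol, which equals the excess n(HCl).
So n(HCl) consumed by the sample = 0.01718 - 0.003402 = 0.01378 mol.
n(Na2CO3) = 0.01378 / 2 = 0.006890 mol.
mass Na2CO3 = 0.006890 x 105.99 = 0.7302 g, so %Na2CO3 = 0.7302/0.8076 x 100 = 90.4%.

90.4%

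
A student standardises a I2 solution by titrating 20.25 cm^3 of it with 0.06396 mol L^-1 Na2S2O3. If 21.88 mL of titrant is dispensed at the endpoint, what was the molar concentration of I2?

0.0346 M

n(Na2S2O3) = 0.06396 x 0.02188 = 0.001399 mol.
From the balanced equation, 2 mol Na2S2O3 reacts with 1 mol I2, so n(I2) = 0.001399 x 1/2 = 0.0006997 mol.
[I2] = 0.0006997 / 0.02025 L = 0.0346 M.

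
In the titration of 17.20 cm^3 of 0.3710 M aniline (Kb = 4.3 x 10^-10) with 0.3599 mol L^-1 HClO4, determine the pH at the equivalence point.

2.69

n(C6H5NH2) = 0.3710 x 0.01720 = 0.006381 mol; V(HClO4) at equivalence = 0.006381/0.3599 = 0.01773 L.
At equivalence the base is fully converted to C6H5NH3+; total volume = 0.03493 L, so [C6H5NH3+] = 0.006381/0.03493 = 0.1827 M.
Ka(C6H5NH3+) = Kw/Kb = 1.0e-14 / 4.3 x 10^-10 = 2.33e-5.
[H^+] = sqrt(Ka x [C6H5NH3+]) = sqrt(2.33e-5 x 0.1827) = 0.00206 M.
pH = -log(0.00206) = 2.69.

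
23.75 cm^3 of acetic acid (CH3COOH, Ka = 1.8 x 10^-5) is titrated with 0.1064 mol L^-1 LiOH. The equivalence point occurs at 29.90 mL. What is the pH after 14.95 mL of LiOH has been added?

14.95 mL is exactly half the equivalence volume (29.90/2), i.e. the half-equivalence point.
There, n(HA) = n(A^-), so pH = pKa = -log(1.8 x 10^-5) = 4.74.

4.74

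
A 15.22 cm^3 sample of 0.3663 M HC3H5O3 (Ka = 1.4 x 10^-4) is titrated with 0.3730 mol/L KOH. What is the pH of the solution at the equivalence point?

n(HC3H5O3) = 0.3663 x 0.01522 = 0.005575 mol; V(KOH) at equivalence = 0.005575/0.3730 = 0.01495 L.
At equivalence all the acid is converted to C3H5O3-; total volume = 0.01522 + 0.01495 = 0.03017 L, so [C3H5O3-] = 0.005575/0.03017 = 0.1848 M.
Kb = Kw/Ka = 1.0e-14 / 1.4 x 10^-4 = 7.14e-11.
[OH^-] = sqrt(Kb x [C3H5O3-]) = sqrt(7.14e-11 x 0.1848) = 3.63e-6 M.
pOH = 5.44, so pH = 14.00 - 5.44 = 8.56.

8.56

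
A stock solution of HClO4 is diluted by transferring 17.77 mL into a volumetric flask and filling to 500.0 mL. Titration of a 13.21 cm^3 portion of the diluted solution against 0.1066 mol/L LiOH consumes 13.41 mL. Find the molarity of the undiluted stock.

n(LiOH) = 0.1066 x 0.01341 = 0.001430 mol.
n(HClO4) in the aliquot = 0.001430 mol.
[diluted HClO4] = 0.001430 / 0.01321 = 0.1082 M.
Dilution factor = 500.0/17.77 = 28.14, so [stock] = 0.1082 x 28.14 = 3.04 M.

3.04 M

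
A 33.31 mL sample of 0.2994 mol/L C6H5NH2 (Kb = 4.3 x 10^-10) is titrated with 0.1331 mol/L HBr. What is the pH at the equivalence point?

n(C6H5NH2) = 0.2994 x 0.03331 = 0.009973 mol; V(HBr) at equivalence = 0.009973/0.1331 = 0.07493 L.
At equivalence the base is fully converted to C6H5NH3+; total volume = 0.1082 L, so [C6H5NH3+] = 0.009973/0.1082 = 0.09214 M.
Ka(C6H5NH3+) = Kw/Kb = 1.0e-14 / 4.3 x 10^-10 = 2.33e-5.
[H^+] = sqrt(Ka x [C6H5NH3+]) = sqrt(2.33e-5 x 0.09214) = 0.00146 M.
pH = -log(0.00146) = 2.83.

2.83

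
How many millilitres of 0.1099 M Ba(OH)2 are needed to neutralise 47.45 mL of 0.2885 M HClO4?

n(HClO4) = 0.2885 mol/L x 0.04745 L = 0.01369 mol.
The neutralisation is 2 HClO4 : 1 Ba(OH)2, so n(Ba(OH)2) = 0.01369 x 1/2 = 0.006845 mol.
V(Ba(OH)2) = 0.006845 / 0.1099 = 0.06228 L = 62.3 mL.

62.3 mL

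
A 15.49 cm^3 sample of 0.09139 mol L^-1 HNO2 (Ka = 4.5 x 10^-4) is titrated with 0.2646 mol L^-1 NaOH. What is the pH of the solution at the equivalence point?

n(HNO2) = 0.09139 x 0.01549 = 0.001416 mol; V(NaOH) at equivalence = 0.001416/0.2646 = 0.005350 L.
At equivalence all the acid is converted to NO2-; total volume = 0.01549 + 0.005350 = 0.02084 L, so [NO2-] = 0.001416/0.02084 = 0.06793 M.
Kb = Kw/Ka = 1.0e-14 / 4.5 x 10^-4 = 2.22e-11.
[OH^-] = sqrt(Kb x [NO2-]) = sqrt(2.22e-11 x 0.06793) = 1.23e-6 M.
pOH = 5.91, so pH = 14.00 - 5.91 = 8.09.

8.09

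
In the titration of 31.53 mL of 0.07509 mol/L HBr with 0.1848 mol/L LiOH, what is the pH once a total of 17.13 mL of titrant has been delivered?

12.21

n(acid) = 0.07509 x 0.03153 = 0.002368 mol; n(LiOH) added = 0.1848 x 0.01713 = 0.003166 mol.
Base is in excess by 0.003166 - 0.002368 = 0.0007980 mol in a total volume of 0.04866 L.
[OH^-] = 0.0007980/0.04866 = 0.01640 M, so pOH = 1.79 and pH = 14.00 - 1.79 = 12.21.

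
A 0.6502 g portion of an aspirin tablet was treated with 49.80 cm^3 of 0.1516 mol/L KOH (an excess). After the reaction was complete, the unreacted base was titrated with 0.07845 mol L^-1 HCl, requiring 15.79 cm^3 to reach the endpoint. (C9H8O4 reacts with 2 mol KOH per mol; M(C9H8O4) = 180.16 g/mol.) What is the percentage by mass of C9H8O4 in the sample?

87.4%

Total n(KOH) added = 0.1516 x 0.04980 = 0.007550 mol.
n(HCl) used = 0.07845 x 0.01579 = 0.001239 mol, which equals the excess n(KOH).
So n(KOH) consumed by the sample = 0.007550 - 0.001239 = 0.006311 mol.
n(C9H8O4) = 0.006311 / 2 = 0.003155 mol.
mass C9H8O4 = 0.003155 x 180.16 = 0.5685 g, so %C9H8O4 = 0.5685/0.6502 x 100 = 87.4%.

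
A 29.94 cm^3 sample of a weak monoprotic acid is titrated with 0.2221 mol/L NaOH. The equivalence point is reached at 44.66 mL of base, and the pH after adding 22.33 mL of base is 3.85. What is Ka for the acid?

22.33 mL is half of the equivalence volume, so this is the half-equivalence point where [HA] = [A^-].
At half-equivalence pH = pKa, so pKa = 3.85.
Ka = 10^(-3.85) = 1.4 x 10^-4.

1.4 x 10^-4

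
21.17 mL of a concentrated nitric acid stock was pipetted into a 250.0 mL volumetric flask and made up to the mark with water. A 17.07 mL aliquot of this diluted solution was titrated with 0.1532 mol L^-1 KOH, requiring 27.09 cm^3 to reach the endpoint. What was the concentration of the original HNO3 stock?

2.87 M

n(KOH) = 0.1532 x 0.02709 = 0.004150 mol.
n(HNO3) in the aliquot = 0.004150 mol.
[diluted HNO3] = 0.004150 / 0.01707 = 0.2431 M.
Dilution factor = 250.0/21.17 = 11.81, so [stock] = 0.2431 x 11.81 = 2.87 M.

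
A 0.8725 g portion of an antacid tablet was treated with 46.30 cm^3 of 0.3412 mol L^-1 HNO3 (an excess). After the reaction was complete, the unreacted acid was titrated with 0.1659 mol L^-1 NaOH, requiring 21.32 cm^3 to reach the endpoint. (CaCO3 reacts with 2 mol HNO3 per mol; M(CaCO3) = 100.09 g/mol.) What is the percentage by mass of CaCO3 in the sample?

Total n(HNO3) added = 0.3412 x 0.04630 = 0.01580 mol.
n(NaOH) used = 0.1659 x 0.02132 = 0.003537 mol, which equals the excess n(HNO3).
So n(HNO3) consumed by the sample = 0.01580 - 0.003537 = 0.01226 mol.
n(CaCO3) = 0.01226 / 2 = 0.006130 mol.
mass CaCO3 = 0.006130 x 100.09 = 0.6136 g, so %CaCO3 = 0.6136/0.8725 x 100 = 70.3%.

70.3%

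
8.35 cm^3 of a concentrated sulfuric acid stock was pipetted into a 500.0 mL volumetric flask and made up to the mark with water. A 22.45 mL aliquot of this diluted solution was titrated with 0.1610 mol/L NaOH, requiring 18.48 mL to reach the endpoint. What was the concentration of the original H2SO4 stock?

n(NaOH) = 0.1610 x 0.01848 = 0.002975 mol.
n(H2SO4) in the aliquot = 0.002975 x 1/2 = 0.001488 mol.
[diluted H2SO4] = 0.001488 / 0.02245 = 0.06626 M.
Dilution factor = 500.0/8.350 = 59.88, so [stock] = 0.06626 x 59.88 = 3.97 M.

3.97 M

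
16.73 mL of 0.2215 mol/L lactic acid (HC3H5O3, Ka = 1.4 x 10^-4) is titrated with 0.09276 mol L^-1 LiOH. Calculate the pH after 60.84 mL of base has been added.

12.40

n(acid) = 0.2215 x 0.01673 = 0.003706 mol; n(LiOH) added = 0.09276 x 0.06084 = 0.005644 mol.
Base is in excess by 0.005644 - 0.003706 = 0.001938 mol in a total volume of 0.07757 L.
[OH^-] = 0.001938/0.07757 = 0.02498 M, so pOH = 1.60 and pH = 14.00 - 1.60 = 12.40.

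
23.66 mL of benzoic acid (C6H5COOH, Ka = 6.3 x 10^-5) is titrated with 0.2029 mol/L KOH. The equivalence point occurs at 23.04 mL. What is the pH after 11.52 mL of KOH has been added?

11.52 mL is exactly half the equivalence volume (23.04/2), i.e. the half-equivalence point.
There, n(HA) = n(A^-), so pH = pKa = -log(6.3 x 10^-5) = 4.20.

4.20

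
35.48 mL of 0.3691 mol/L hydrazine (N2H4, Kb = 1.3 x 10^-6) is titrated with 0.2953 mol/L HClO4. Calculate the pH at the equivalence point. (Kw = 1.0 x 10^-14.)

4.45

n(N2H4) = 0.3691 x 0.03548 = 0.01310 mol; V(HClO4) at equivalence = 0.01310/0.2953 = 0.04435 L.
At equivalence the base is fully converted to N2H5+; total volume = 0.07983 L, so [N2H5+] = 0.01310/0.07983 = 0.1641 M.
Ka(N2H5+) = Kw/Kb = 1.0e-14 / 1.3 x 10^-6 = 7.69e-9.
[H^+] = sqrt(Ka x [N2H5+]) = sqrt(7.69e-9 x 0.1641) = 3.55e-5 M.
pH = -log(3.55e-5) = 4.45.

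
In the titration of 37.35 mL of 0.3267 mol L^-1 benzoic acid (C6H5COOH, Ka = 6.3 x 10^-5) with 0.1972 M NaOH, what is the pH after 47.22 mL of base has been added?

4.71

Initial n(C6H5COOH) = 0.3267 x 0.03735 = 0.01220 mol.
n(NaOH) added = 0.1972 x 0.04722 = 0.009312 mol, converting that many moles of C6H5COOH to C6H5COO-.
Remaining n(C6H5COOH) = 0.002890 mol; n(C6H5COO-) = 0.009312 mol.
By Henderson-Hasselbalch, pH = pKa + log([A^-]/[HA]) = 4.20 + log(0.009312/0.002890) = 4.20 + (+0.51) = 4.71.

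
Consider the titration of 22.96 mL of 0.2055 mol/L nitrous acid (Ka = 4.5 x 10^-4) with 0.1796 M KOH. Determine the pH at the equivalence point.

n(HNO2) = 0.2055 x 0.02296 = 0.004718 mol; V(KOH) at equivalence = 0.004718/0.1796 = 0.02627 L.
At equivalence all the acid is converted to NO2-; total volume = 0.02296 + 0.02627 = 0.04923 L, so [NO2-] = 0.004718/0.04923 = 0.09584 M.
Kb = Kw/Ka = 1.0e-14 / 4.5 x 10^-4 = 2.22e-11.
[OH^-] = sqrt(Kb x [NO2-]) = sqrt(2.22e-11 x 0.09584) = 1.46e-6 M.
pOH = 5.84, so pH = 14.00 - 5.84 = 8.16.

8.16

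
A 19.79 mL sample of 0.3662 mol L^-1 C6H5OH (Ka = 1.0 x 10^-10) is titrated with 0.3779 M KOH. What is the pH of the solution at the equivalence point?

11.63

n(C6H5OH) = 0.3662 x 0.01979 = 0.007247 mol; V(KOH) at equivalence = 0.007247/0.3779 = 0.01918 L.
At equivalence all the acid is converted to C6H5O-; total volume = 0.01979 + 0.01918 = 0.03897 L, so [C6H5O-] = 0.007247/0.03897 = 0.1860 M.
Kb = Kw/Ka = 1.0e-14 / 1.0 x 10^-10 = 0.000100.
[OH^-] = sqrt(Kb x [C6H5O-]) = sqrt(0.000100 x 0.1860) = 0.00431 M.
pOH = 2.37, so pH = 14.00 - 2.37 = 11.63.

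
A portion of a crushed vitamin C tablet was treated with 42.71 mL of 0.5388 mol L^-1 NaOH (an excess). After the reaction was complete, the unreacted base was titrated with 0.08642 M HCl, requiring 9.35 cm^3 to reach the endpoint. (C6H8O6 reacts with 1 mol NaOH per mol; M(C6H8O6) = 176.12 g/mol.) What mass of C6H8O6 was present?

Total n(NaOH) added = 0.5388 x 0.04271 = 0.02301 mol.
n(HCl) used = 0.08642 x 0.009350 = 0.0008080 mol, which equals the excess n(NaOH).
So n(NaOH) consumed by the sample = 0.02301 - 0.0008080 = 0.02220 mol.
n(C6H8O6) = 0.02220 / 1 = 0.02220 mol.
mass = 0.02220 mol x 176.12 g/mol = 3.91 g.

3.91 g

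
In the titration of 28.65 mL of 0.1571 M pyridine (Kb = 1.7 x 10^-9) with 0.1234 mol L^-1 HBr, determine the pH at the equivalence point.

n(C5H5N) = 0.1571 x 0.02865 = 0.004501 mol; V(HBr) at equivalence = 0.004501/0.1234 = 0.03647 L.
At equivalence the base is fully converted to C5H5NH+; total volume = 0.06512 L, so [C5H5NH+] = 0.004501/0.06512 = 0.06911 M.
Ka(C5H5NH+) = Kw/Kb = 1.0e-14 / 1.7 x 10^-9 = 5.88e-6.
[H^+] = sqrt(Ka x [C5H5NH+]) = sqrt(5.88e-6 x 0.06911) = 0.000638 M.
pH = -log(0.000638) = 3.20.

3.20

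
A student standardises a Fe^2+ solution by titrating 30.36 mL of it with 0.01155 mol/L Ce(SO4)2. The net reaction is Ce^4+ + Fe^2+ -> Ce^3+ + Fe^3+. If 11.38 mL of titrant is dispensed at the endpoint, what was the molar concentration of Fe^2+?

n(Ce(SO4)2) = 0.01155 x 0.01138 = 0.0001314 mol.
From the balanced equation, 1 mol Ce(SO4)2 reacts with 1 mol Fe^2+, so n(Fe^2+) = 0.0001314 x 1/1 = 0.0001314 mol.
[Fe^2+] = 0.0001314 / 0.03036 L = 0.00433 M.

0.00433 M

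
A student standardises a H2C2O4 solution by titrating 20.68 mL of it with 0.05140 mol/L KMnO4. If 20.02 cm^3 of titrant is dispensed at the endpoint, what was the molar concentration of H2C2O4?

0.124 M

n(KMnO4) = 0.05140 x 0.02002 = 0.001029 mol.
From the balanced equation, 2 mol KMnO4 reacts with 5 mol H2C2O4, so n(H2C2O4) = 0.001029 x 5/2 = 0.002573 mol.
[H2C2O4] = 0.002573 / 0.02068 L = 0.124 M.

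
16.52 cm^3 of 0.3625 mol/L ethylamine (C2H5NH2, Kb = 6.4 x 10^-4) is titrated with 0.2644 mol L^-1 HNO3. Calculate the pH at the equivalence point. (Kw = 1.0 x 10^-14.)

5.81

n(C2H5NH2) = 0.3625 x 0.01652 = 0.005988 mol; V(HNO3) at equivalence = 0.005988/0.2644 = 0.02265 L.
At equivalence the base is fully converted to C2H5NH3+; total volume = 0.03917 L, so [C2H5NH3+] = 0.005988/0.03917 = 0.1529 M.
Ka(C2H5NH3+) = Kw/Kb = 1.0e-14 / 6.4 x 10^-4 = 1.56e-11.
[H^+] = sqrt(Ka x [C2H5NH3+]) = sqrt(1.56e-11 x 0.1529) = 1.55e-6 M.
pH = -log(1.55e-6) = 5.81.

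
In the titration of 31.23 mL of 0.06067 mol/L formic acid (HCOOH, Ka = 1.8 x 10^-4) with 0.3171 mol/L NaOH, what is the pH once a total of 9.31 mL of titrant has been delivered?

12.42

n(acid) = 0.06067 x 0.03123 = 0.001895 mol; n(NaOH) added = 0.3171 x 0.009310 = 0.002952 mol.
Base is in excess by 0.002952 - 0.001895 = 0.001057 mol in a total volume of 0.04054 L.
[OH^-] = 0.001057/0.04054 = 0.02608 M, so pOH = 1.58 and pH = 14.00 - 1.58 = 12.42.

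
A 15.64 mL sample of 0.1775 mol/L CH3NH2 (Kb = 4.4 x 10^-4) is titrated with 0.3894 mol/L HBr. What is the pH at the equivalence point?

n(CH3NH2) = 0.1775 x 0.01564 = 0.002776 mol; V(HBr) at equivalence = 0.002776/0.3894 = 0.007129 L.
At equivalence the base is fully converted to CH3NH3+; total volume = 0.02277 L, so [CH3NH3+] = 0.002776/0.02277 = 0.1219 M.
Ka(CH3NH3+) = Kw/Kb = 1.0e-14 / 4.4 x 10^-4 = 2.27e-11.
[H^+] = sqrt(Ka x [CH3NH3+]) = sqrt(2.27e-11 x 0.1219) = 1.66e-6 M.
pH = -log(1.66e-6) = 5.78.

5.78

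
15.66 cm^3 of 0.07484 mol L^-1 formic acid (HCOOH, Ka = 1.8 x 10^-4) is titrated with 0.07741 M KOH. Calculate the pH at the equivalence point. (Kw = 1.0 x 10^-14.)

8.16

n(HCOOH) = 0.07484 x 0.01566 = 0.001172 mol; V(KOH) at equivalence = 0.001172/0.07741 = 0.01514 L.
At equivalence all the acid is converted to HCOO-; total volume = 0.01566 + 0.01514 = 0.03080 L, so [HCOO-] = 0.001172/0.03080 = 0.03805 M.
Kb = Kw/Ka = 1.0e-14 / 1.8 x 10^-4 = 5.56e-11.
[OH^-] = sqrt(Kb x [HCOO-]) = sqrt(5.56e-11 x 0.03805) = 1.45e-6 M.
pOH = 5.84, so pH = 14.00 - 5.84 = 8.16.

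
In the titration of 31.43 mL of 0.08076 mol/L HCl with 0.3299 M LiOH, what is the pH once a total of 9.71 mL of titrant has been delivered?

12.21

n(acid) = 0.08076 x 0.03143 = 0.002538 mol; n(LiOH) added = 0.3299 x 0.009710 = 0.003203 mol.
Base is in excess by 0.003203 - 0.002538 = 0.0006650 mol in a total volume of 0.04114 L.
[OH^-] = 0.0006650/0.04114 = 0.01617 M, so pOH = 1.79 and pH = 14.00 - 1.79 = 12.21.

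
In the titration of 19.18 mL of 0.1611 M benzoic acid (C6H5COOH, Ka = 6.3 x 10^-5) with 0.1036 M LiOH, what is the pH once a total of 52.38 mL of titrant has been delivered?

12.51

n(acid) = 0.1611 x 0.01918 = 0.003090 mol; n(LiOH) added = 0.1036 x 0.05238 = 0.005427 mol.
Base is in excess by 0.005427 - 0.003090 = 0.002337 mol in a total volume of 0.07156 L.
[OH^-] = 0.002337/0.07156 = 0.03265 M, so pOH = 1.49 and pH = 14.00 - 1.49 = 12.51.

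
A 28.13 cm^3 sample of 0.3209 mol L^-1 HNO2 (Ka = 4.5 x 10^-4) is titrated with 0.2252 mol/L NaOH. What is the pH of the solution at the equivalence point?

n(HNO2) = 0.3209 x 0.02813 = 0.009027 mol; V(NaOH) at equivalence = 0.009027/0.2252 = 0.04008 L.
At equivalence all the acid is converted to NO2-; total volume = 0.02813 + 0.04008 = 0.06821 L, so [NO2-] = 0.009027/0.06821 = 0.1323 M.
Kb = Kw/Ka = 1.0e-14 / 4.5 x 10^-4 = 2.22e-11.
[OH^-] = sqrt(Kb x [NO2-]) = sqrt(2.22e-11 x 0.1323) = 1.71e-6 M.
pOH = 5.77, so pH = 14.00 - 5.77 = 8.23.

8.23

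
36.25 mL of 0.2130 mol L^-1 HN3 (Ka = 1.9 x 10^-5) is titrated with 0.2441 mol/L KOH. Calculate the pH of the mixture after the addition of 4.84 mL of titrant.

Initial n(HN3) = 0.2130 x 0.03625 = 0.007721 mol.
n(KOH) added = 0.2441 x 0.004840 = 0.001181 mol, converting that many moles of HN3 to N3-.
Remaining n(HN3) = 0.006540 mol; n(N3-) = 0.001181 mol.
By Henderson-Hasselbalch, pH = pKa + log([A^-]/[HA]) = 4.72 + log(0.001181/0.006540) = 4.72 + (-0.74) = 3.98.

3.98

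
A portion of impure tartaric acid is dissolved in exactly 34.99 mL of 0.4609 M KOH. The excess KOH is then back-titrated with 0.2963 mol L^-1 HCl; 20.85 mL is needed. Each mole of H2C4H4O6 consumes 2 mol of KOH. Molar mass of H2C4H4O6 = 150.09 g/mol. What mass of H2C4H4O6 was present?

Total n(KOH) added = 0.4609 x 0.03499 = 0.01613 mol.
n(HCl) used = 0.2963 x 0.02085 = 0.006178 mol, which equals the excess n(KOH).
So n(KOH) consumed by the sample = 0.01613 - 0.006178 = 0.009949 mol.
n(H2C4H4O6) = 0.009949 / 2 = 0.004975 mol.
mass = 0.004975 mol x 150.09 g/mol = 0.747 g.

0.747 g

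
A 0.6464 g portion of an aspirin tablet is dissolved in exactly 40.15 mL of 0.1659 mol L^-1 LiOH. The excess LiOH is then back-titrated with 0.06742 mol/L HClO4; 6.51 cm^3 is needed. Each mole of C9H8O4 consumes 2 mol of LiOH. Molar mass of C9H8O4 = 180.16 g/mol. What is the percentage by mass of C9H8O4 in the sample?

86.7%

Total n(LiOH) added = 0.1659 x 0.04015 = 0.006661 mol.
n(HClO4) used = 0.06742 x 0.006510 = 0.0004389 mol, which equals the excess n(LiOH).
So n(LiOH) consumed by the sample = 0.006661 - 0.0004389 = 0.006222 mol.
n(C9H8O4) = 0.006222 / 2 = 0.003111 mol.
mass C9H8O4 = 0.003111 x 180.16 = 0.5605 g, so %C9H8O4 = 0.5605/0.6464 x 100 = 86.7%.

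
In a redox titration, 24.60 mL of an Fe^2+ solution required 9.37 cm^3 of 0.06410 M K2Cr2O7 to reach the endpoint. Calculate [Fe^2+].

n(K2Cr2O7) = 0.06410 x 0.009370 = 0.0006006 mol.
From the balanced equation, 1 mol K2Cr2O7 reacts with 6 mol Fe^2+, so n(Fe^2+) = 0.0006006 x 6/1 = 0.003604 mol.
[Fe^2+] = 0.003604 / 0.02460 L = 0.146 M.

0.146 M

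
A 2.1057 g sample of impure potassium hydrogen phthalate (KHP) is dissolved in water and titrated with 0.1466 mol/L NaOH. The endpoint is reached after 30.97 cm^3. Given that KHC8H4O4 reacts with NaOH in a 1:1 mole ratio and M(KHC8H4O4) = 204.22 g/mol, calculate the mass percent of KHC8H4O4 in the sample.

n(NaOH) = 0.1466 x 0.03097 = 0.004540 mol.
n(KHC8H4O4) = 0.004540 / 1 = 0.004540 mol.
mass of KHC8H4O4 = 0.004540 x 204.22 = 0.9272 g.
% purity = 0.9272 / 2.1057 x 100 = 44.0%.

44.0%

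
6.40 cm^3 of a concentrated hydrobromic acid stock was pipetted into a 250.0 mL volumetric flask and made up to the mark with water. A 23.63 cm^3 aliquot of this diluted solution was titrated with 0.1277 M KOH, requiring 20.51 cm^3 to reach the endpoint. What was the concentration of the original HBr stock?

4.33 M

n(KOH) = 0.1277 x 0.02051 = 0.002619 mol.
n(HBr) in the aliquot = 0.002619 mol.
[diluted HBr] = 0.002619 / 0.02363 = 0.1108 M.
Dilution factor = 250.0/6.400 = 39.06, so [stock] = 0.1108 x 39.06 = 4.33 M.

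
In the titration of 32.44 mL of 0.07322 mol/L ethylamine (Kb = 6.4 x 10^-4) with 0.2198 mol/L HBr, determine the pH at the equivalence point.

6.03

n(C2H5NH2) = 0.07322 x 0.03244 = 0.002375 mol; V(HBr) at equivalence = 0.002375/0.2198 = 0.01081 L.
At equivalence the base is fully converted to C2H5NH3+; total volume = 0.04325 L, so [C2H5NH3+] = 0.002375/0.04325 = 0.05492 M.
Ka(C2H5NH3+) = Kw/Kb = 1.0e-14 / 6.4 x 10^-4 = 1.56e-11.
[H^+] = sqrt(Ka x [C2H5NH3+]) = sqrt(1.56e-11 x 0.05492) = 9.26e-7 M.
pH = -log(9.26e-7) = 6.03.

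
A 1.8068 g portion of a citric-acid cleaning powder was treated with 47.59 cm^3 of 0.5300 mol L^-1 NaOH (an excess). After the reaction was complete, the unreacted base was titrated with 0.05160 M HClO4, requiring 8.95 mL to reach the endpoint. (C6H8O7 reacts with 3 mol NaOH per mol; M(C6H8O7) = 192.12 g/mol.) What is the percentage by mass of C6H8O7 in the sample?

87.8%

Total n(NaOH) added = 0.5300 x 0.04759 = 0.02522 mol.
n(HClO4) used = 0.05160 x 0.008950 = 0.0004618 mol, which equals the excess n(NaOH).
So n(NaOH) consumed by the sample = 0.02522 - 0.0004618 = 0.02476 mol.
n(C6H8O7) = 0.02476 / 3 = 0.008254 mol.
mass C6H8O7 = 0.008254 x 192.12 = 1.586 g, so %C6H8O7 = 1.586/1.8068 x 100 = 87.8%.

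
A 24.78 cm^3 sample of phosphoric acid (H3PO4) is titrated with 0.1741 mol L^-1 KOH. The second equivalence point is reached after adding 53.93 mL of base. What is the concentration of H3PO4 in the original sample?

0.189 M

n(KOH) = 0.1741 x 0.05393 = 0.009389 mol.
At the second equivalence point, 2 mol OH^- react per mol H3PO4, so n(H3PO4) = 0.009389 / 2 = 0.004695 mol.
[H3PO4] = 0.004695 / 0.02478 L = 0.189 M.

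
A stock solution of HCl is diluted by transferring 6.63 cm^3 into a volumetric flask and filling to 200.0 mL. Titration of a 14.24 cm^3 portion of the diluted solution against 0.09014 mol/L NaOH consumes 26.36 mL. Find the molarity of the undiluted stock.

5.03 M

n(NaOH) = 0.09014 x 0.02636 = 0.002376 mol.
n(HCl) in the aliquot = 0.002376 mol.
[diluted HCl] = 0.002376 / 0.01424 = 0.1669 M.
Dilution factor = 200.0/6.630 = 30.17, so [stock] = 0.1669 x 30.17 = 5.03 M.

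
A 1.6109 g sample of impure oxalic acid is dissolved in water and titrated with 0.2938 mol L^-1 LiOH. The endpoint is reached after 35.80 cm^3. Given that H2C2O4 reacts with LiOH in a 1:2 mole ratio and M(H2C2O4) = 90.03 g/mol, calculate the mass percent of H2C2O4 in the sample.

29.4%

n(LiOH) = 0.2938 x 0.03580 = 0.01052 mol.
n(H2C2O4) = 0.01052 / 2 = 0.005259 mol.
mass of H2C2O4 = 0.005259 x 90.03 = 0.4735 g.
% purity = 0.4735 / 1.6109 x 100 = 29.4%.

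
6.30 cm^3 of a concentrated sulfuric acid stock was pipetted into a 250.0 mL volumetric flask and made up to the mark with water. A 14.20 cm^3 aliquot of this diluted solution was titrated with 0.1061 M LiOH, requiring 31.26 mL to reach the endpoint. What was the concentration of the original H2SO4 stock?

n(LiOH) = 0.1061 x 0.03126 = 0.003317 mol.
n(H2SO4) in the aliquot = 0.003317 x 1/2 = 0.001658 mol.
[diluted H2SO4] = 0.001658 / 0.01420 = 0.1168 M.
Dilution factor = 250.0/6.300 = 39.68, so [stock] = 0.1168 x 39.68 = 4.63 M.

4.63 M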